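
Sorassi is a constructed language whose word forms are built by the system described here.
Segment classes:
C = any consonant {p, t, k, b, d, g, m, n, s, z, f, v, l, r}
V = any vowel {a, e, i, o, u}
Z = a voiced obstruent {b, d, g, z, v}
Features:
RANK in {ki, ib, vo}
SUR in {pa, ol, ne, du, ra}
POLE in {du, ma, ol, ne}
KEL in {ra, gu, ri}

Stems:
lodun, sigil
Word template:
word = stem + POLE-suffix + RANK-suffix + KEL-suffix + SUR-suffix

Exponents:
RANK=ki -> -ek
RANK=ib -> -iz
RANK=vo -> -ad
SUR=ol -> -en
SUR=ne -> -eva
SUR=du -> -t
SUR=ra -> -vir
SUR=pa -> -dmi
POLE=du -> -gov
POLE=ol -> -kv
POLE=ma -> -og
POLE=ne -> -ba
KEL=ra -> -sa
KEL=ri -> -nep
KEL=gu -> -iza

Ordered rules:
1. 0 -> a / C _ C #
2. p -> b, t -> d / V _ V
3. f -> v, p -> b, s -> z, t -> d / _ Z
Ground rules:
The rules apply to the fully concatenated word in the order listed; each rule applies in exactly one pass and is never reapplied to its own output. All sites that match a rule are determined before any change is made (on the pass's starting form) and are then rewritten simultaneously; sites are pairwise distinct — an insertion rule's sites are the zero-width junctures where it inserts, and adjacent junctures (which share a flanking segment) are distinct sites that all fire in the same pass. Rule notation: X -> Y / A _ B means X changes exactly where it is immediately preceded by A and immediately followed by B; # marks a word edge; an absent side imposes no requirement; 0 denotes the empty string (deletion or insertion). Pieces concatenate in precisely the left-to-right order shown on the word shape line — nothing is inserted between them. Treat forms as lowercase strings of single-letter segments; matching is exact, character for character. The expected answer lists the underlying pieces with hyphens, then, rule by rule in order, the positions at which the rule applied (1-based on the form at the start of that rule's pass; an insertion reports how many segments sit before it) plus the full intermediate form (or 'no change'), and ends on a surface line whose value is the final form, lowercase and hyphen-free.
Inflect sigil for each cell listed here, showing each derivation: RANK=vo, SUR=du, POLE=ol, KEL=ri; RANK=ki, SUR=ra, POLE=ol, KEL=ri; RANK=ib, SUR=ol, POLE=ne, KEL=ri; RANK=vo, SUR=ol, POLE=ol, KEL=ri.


cell RANK=vo, SUR=du, POLE=ol, KEL=ri:
underlying: sigil-kv-ad-nep-t
1. 0 -> a / C _ C #: inserts after position(s) 12: sigilkvadnepat
2. p -> b, t -> d / V _ V: fires at position(s) 12: sigilkvadnebat
3. f -> v, p -> b, s -> z, t -> d / _ Z: no change
surface: sigilkvadnebat

cell RANK=ki, SUR=ra, POLE=ol, KEL=ri:
underlying: sigil-kv-ek-nep-vir
1. 0 -> a / C _ C #: no change
2. p -> b, t -> d / V _ V: no change
3. f -> v, p -> b, s -> z, t -> d / _ Z: fires at position(s) 12: sigilkveknebvir
surface: sigilkveknebvir

cell RANK=ib, SUR=ol, POLE=ne, KEL=ri:
underlying: sigil-ba-iz-nep-en
1. 0 -> a / C _ C #: no change
2. p -> b, t -> d / V _ V: fires at position(s) 12: sigilbaizneben
3. f -> v, p -> b, s -> z, t -> d / _ Z: no change
surface: sigilbaizneben

cell RANK=vo, SUR=ol, POLE=ol, KEL=ri:
underlying: sigil-kv-ad-nep-en
1. 0 -> a / C _ C #: no change
2. p -> b, t -> d / V _ V: fires at position(s) 12: sigilkvadneben
3. f -> v, p -> b, s -> z, t -> d / _ Z: no change
surface: sigilkvadneben


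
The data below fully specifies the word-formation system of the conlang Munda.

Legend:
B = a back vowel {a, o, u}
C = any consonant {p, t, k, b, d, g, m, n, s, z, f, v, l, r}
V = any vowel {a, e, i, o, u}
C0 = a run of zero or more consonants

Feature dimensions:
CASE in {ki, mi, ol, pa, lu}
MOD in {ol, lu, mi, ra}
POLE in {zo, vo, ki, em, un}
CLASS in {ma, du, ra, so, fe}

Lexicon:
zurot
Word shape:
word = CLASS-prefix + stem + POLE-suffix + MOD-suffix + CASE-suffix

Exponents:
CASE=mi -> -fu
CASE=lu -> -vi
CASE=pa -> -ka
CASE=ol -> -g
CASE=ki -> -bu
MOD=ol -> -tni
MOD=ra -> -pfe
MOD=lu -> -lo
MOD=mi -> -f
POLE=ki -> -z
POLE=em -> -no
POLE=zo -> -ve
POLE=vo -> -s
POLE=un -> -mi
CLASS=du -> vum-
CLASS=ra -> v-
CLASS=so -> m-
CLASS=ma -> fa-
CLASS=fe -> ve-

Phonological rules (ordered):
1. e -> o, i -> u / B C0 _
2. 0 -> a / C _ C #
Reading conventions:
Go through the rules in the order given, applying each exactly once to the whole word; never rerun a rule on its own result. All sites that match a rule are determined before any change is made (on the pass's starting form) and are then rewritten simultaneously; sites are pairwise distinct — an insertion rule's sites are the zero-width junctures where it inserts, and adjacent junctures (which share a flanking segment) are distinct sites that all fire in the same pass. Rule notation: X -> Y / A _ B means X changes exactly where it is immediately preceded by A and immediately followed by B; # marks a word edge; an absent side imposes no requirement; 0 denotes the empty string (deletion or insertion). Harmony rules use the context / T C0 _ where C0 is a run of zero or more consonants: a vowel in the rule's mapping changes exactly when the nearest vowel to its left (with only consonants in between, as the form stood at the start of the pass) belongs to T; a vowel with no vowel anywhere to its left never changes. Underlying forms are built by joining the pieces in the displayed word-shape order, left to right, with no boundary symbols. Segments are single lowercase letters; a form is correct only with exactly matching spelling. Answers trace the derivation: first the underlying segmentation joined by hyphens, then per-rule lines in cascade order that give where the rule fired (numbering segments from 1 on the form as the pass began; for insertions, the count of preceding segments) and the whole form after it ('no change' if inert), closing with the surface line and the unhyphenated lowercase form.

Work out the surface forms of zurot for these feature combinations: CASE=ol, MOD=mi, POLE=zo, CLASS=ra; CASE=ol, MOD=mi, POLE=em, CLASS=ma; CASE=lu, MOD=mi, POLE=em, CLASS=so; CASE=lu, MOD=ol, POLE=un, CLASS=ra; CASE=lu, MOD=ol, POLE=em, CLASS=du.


cell CASE=ol, MOD=mi, POLE=zo, CLASS=ra:
underlying: v-zurot-ve-f-g
1. e -> o, i -> u / B C0 _: fires at position(s) 8: vzurotvofg
2. 0 -> a / C _ C #: inserts after position(s) 9: vzurotvofag
surface: vzurotvofag

cell CASE=ol, MOD=mi, POLE=em, CLASS=ma:
underlying: fa-zurot-no-f-g
1. e -> o, i -> u / B C0 _: no change
2. 0 -> a / C _ C #: inserts after position(s) 10: fazurotnofag
surface: fazurotnofag

cell CASE=lu, MOD=mi, POLE=em, CLASS=so:
underlying: m-zurot-no-f-vi
1. e -> o, i -> u / B C0 _: fires at position(s) 11: mzurotnofvu
2. 0 -> a / C _ C #: no change
surface: mzurotnofvu

cell CASE=lu, MOD=ol, POLE=un, CLASS=ra:
underlying: v-zurot-mi-tni-vi
1. e -> o, i -> u / B C0 _: fires at position(s) 8: vzurotmutnivi
2. 0 -> a / C _ C #: no change
surface: vzurotmutnivi

cell CASE=lu, MOD=ol, POLE=em, CLASS=du:
underlying: vum-zurot-no-tni-vi
1. e -> o, i -> u / B C0 _: fires at position(s) 13: vumzurotnotnuvi
2. 0 -> a / C _ C #: no change
surface: vumzurotnotnuvi


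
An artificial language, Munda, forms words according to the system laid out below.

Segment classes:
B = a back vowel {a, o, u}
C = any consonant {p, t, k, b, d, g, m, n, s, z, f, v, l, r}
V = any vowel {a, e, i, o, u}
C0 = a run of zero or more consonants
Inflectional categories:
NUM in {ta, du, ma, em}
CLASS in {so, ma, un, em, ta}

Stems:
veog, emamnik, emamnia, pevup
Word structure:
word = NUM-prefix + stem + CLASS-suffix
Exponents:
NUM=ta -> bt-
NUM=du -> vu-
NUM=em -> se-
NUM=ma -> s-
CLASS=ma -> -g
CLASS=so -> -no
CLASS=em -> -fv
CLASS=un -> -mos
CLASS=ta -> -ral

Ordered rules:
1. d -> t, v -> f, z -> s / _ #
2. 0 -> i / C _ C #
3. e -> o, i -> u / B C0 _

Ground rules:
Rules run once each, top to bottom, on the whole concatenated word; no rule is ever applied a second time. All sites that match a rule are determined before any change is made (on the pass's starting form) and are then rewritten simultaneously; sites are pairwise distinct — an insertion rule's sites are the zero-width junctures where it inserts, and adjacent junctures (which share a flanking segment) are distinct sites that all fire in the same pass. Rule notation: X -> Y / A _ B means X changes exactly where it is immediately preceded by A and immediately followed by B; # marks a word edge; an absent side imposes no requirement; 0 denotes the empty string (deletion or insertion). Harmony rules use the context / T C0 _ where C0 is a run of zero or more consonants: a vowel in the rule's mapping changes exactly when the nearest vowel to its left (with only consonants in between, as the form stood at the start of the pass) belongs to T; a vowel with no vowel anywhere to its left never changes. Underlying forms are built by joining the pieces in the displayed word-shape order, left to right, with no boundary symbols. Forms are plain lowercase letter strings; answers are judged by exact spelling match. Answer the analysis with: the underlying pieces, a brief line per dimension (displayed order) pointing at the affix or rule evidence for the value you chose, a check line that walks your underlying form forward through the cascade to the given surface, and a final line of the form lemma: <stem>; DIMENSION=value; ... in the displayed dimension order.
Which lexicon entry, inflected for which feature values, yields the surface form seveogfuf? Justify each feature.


underlying: se-veog-fv
NUM=em - signalled by the affix se-
CLASS=em - signalled by the affix -fv
check: seveogfv -> seveogff -> seveogfif -> seveogfuf
lemma: veog; NUM=em; CLASS=em


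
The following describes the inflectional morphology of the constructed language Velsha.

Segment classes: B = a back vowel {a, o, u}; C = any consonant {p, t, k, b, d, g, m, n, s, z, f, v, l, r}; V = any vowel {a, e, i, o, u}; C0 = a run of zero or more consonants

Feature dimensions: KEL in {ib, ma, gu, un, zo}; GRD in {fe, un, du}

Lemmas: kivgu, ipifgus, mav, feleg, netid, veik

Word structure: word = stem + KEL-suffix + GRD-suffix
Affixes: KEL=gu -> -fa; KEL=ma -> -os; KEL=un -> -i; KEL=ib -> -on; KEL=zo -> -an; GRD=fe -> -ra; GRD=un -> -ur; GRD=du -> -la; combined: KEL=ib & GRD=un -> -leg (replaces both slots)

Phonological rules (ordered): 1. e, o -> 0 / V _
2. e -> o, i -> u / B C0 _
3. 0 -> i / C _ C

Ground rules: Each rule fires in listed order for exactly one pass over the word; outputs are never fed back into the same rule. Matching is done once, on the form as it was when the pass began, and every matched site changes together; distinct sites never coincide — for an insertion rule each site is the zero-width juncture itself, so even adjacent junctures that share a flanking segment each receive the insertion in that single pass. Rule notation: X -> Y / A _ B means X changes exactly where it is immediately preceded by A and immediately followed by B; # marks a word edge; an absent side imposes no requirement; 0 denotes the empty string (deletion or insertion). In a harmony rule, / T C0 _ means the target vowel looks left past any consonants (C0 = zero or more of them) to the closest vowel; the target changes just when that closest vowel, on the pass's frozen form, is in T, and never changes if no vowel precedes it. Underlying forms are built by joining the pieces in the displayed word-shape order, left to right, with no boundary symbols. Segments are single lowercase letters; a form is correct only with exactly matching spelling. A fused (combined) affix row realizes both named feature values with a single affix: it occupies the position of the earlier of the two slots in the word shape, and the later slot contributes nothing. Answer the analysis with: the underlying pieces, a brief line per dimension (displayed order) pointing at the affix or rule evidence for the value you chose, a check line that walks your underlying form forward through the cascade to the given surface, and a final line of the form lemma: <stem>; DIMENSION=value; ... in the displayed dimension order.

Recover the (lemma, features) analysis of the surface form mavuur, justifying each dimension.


underlying: mav-i-ur
KEL=un - signalled by the affix -i
GRD=un - signalled by the affix -ur
check: maviur -> maviur -> mavuur -> mavuur
lemma: mav; KEL=un; GRD=un


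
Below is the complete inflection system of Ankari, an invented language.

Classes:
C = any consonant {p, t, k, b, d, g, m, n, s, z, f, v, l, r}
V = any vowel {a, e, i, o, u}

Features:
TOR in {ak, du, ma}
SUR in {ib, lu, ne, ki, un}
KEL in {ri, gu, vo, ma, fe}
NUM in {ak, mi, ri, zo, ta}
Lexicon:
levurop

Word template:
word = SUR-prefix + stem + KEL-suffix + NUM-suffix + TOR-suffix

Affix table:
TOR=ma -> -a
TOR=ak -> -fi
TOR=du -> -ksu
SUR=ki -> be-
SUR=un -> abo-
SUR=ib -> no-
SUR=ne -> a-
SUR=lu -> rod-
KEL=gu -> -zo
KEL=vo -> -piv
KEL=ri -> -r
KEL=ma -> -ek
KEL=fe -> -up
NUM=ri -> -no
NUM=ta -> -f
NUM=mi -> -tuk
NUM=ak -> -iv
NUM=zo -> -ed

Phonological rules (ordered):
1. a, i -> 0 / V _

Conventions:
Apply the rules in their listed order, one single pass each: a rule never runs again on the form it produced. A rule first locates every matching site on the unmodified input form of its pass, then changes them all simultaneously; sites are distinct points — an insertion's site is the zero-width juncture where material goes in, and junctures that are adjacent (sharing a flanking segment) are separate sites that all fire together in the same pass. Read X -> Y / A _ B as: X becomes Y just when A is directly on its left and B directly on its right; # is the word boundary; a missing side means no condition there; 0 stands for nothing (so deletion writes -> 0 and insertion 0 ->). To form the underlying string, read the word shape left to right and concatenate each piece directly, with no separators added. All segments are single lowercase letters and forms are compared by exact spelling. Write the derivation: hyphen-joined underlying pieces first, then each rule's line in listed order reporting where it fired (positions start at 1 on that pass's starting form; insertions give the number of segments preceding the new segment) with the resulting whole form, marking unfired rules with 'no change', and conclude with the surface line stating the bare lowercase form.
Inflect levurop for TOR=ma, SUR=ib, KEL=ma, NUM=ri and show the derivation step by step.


underlying: no-levurop-ek-no-a
1. a, i -> 0 / V _: fires at position(s) 14: nolevuropekno
surface: nolevuropekno


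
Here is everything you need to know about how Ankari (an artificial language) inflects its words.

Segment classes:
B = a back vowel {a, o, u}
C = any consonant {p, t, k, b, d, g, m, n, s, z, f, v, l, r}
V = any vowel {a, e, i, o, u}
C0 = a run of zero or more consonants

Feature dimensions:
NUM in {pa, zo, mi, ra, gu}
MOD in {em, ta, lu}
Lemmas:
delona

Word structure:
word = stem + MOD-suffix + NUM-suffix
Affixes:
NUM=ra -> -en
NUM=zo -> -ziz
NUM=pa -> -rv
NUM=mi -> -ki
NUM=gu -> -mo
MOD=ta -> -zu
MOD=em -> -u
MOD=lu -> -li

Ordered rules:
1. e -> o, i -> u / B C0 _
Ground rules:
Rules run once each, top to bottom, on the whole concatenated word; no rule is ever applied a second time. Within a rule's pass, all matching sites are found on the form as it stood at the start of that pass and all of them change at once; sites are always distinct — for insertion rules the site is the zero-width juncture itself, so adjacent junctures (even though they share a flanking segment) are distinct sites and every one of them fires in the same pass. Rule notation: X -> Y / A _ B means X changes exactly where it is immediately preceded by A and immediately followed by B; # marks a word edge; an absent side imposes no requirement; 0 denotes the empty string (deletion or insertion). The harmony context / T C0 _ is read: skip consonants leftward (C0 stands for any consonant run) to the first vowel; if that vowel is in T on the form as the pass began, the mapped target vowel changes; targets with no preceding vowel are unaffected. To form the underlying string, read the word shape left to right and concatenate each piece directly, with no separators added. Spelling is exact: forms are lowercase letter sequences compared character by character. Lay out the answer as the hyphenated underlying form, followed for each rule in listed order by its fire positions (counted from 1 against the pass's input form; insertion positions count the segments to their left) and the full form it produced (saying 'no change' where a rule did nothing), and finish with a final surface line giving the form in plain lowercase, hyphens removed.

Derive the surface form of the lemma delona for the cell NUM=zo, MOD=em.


underlying: delona-u-ziz
1. e -> o, i -> u / B C0 _: fires at position(s) 9: delonauzuz
surface: delonauzuz


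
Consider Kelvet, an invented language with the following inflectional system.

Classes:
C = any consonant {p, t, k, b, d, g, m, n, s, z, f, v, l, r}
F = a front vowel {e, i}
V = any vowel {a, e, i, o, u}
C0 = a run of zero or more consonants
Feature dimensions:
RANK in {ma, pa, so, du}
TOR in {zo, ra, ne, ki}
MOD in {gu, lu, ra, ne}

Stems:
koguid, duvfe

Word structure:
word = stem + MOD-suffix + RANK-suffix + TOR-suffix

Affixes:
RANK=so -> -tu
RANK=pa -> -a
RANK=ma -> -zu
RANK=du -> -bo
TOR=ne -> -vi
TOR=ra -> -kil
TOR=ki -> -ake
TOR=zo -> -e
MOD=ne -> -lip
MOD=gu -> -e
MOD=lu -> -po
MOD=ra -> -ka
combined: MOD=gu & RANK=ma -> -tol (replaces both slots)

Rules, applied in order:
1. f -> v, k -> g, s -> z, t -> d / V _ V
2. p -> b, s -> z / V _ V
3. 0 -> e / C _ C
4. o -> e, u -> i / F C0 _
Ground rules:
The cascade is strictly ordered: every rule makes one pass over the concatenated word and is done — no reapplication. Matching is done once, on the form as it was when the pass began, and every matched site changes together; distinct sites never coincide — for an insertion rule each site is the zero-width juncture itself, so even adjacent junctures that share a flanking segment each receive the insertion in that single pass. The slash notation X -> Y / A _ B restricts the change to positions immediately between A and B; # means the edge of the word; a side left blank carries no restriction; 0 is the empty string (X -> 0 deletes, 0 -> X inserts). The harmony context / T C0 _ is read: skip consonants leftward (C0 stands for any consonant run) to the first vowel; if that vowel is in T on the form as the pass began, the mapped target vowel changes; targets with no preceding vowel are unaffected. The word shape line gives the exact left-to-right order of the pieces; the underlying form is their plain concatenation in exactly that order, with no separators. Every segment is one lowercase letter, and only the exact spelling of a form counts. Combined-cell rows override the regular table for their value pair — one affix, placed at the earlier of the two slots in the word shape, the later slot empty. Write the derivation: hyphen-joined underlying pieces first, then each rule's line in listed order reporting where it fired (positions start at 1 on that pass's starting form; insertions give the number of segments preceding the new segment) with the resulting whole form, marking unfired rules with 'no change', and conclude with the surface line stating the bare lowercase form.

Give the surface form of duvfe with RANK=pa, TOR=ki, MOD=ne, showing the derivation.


underlying: duvfe-lip-a-ake
1. f -> v, k -> g, s -> z, t -> d / V _ V: fires at position(s) 11: duvfelipaage
2. p -> b, s -> z / V _ V: fires at position(s) 8: duvfelibaage
3. 0 -> e / C _ C: inserts after position(s) 3: duvefelibaage
4. o -> e, u -> i / F C0 _: no change
surface: duvefelibaage


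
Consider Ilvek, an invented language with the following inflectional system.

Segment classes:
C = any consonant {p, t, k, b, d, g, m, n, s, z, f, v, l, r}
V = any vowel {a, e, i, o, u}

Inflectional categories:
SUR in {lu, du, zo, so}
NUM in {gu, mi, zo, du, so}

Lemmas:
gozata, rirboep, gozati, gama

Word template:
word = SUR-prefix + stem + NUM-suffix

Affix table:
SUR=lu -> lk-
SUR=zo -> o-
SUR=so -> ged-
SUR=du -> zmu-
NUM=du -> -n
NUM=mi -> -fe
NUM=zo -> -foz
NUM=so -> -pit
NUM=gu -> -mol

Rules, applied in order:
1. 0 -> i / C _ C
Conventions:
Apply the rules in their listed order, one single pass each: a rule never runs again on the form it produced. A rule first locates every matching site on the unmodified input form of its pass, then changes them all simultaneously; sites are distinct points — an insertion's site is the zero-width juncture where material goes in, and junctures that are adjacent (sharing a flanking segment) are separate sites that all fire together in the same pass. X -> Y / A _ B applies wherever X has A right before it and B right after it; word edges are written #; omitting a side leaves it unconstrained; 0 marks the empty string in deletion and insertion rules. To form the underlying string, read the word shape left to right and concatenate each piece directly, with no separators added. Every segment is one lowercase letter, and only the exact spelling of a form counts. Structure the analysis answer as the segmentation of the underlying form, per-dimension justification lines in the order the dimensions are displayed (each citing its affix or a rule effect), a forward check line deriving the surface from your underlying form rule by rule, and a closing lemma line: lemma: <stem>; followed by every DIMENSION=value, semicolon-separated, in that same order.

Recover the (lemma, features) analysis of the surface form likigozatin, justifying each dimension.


underlying: lk-gozati-n
SUR=lu - signalled by the affix lk-
NUM=du - signalled by the affix -n
check: lkgozatin -> likigozatin
lemma: gozati; SUR=lu; NUM=du


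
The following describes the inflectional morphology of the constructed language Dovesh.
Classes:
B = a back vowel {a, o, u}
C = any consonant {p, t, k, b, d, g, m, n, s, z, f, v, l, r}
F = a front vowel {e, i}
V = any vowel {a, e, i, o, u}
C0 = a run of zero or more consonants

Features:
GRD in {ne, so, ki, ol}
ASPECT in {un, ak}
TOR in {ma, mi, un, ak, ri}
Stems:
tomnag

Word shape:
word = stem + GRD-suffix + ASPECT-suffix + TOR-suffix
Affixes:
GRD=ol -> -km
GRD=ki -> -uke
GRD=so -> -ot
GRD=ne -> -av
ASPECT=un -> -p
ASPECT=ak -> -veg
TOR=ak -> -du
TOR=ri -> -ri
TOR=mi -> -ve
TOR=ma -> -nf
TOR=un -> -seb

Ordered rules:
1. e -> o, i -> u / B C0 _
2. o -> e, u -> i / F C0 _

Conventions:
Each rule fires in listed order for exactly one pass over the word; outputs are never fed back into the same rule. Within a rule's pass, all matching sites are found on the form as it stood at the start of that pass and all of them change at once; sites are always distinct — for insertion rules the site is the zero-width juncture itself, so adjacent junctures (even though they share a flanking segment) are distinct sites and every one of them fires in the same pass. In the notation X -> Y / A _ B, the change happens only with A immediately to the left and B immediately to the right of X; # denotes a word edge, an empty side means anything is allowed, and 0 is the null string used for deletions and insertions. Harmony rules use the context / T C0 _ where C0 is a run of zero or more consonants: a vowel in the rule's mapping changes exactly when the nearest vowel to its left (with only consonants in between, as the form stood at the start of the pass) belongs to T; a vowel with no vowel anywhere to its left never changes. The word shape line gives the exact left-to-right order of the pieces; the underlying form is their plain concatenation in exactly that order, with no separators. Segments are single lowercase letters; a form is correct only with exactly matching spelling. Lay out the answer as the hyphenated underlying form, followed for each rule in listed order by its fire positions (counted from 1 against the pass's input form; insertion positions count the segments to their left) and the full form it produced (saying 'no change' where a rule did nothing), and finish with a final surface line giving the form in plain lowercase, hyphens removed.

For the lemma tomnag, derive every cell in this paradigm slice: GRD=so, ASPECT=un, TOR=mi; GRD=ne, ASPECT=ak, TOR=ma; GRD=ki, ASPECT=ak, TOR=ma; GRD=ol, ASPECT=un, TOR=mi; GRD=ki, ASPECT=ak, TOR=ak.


cell GRD=so, ASPECT=un, TOR=mi:
underlying: tomnag-ot-p-ve
1. e -> o, i -> u / B C0 _: fires at position(s) 11: tomnagotpvo
2. o -> e, u -> i / F C0 _: no change
surface: tomnagotpvo

cell GRD=ne, ASPECT=ak, TOR=ma:
underlying: tomnag-av-veg-nf
1. e -> o, i -> u / B C0 _: fires at position(s) 10: tomnagavvognf
2. o -> e, u -> i / F C0 _: no change
surface: tomnagavvognf

cell GRD=ki, ASPECT=ak, TOR=ma:
underlying: tomnag-uke-veg-nf
1. e -> o, i -> u / B C0 _: fires at position(s) 9: tomnagukovegnf
2. o -> e, u -> i / F C0 _: no change
surface: tomnagukovegnf

cell GRD=ol, ASPECT=un, TOR=mi:
underlying: tomnag-km-p-ve
1. e -> o, i -> u / B C0 _: fires at position(s) 11: tomnagkmpvo
2. o -> e, u -> i / F C0 _: no change
surface: tomnagkmpvo

cell GRD=ki, ASPECT=ak, TOR=ak:
underlying: tomnag-uke-veg-du
1. e -> o, i -> u / B C0 _: fires at position(s) 9: tomnagukovegdu
2. o -> e, u -> i / F C0 _: fires at position(s) 14: tomnagukovegdi
surface: tomnagukovegdi


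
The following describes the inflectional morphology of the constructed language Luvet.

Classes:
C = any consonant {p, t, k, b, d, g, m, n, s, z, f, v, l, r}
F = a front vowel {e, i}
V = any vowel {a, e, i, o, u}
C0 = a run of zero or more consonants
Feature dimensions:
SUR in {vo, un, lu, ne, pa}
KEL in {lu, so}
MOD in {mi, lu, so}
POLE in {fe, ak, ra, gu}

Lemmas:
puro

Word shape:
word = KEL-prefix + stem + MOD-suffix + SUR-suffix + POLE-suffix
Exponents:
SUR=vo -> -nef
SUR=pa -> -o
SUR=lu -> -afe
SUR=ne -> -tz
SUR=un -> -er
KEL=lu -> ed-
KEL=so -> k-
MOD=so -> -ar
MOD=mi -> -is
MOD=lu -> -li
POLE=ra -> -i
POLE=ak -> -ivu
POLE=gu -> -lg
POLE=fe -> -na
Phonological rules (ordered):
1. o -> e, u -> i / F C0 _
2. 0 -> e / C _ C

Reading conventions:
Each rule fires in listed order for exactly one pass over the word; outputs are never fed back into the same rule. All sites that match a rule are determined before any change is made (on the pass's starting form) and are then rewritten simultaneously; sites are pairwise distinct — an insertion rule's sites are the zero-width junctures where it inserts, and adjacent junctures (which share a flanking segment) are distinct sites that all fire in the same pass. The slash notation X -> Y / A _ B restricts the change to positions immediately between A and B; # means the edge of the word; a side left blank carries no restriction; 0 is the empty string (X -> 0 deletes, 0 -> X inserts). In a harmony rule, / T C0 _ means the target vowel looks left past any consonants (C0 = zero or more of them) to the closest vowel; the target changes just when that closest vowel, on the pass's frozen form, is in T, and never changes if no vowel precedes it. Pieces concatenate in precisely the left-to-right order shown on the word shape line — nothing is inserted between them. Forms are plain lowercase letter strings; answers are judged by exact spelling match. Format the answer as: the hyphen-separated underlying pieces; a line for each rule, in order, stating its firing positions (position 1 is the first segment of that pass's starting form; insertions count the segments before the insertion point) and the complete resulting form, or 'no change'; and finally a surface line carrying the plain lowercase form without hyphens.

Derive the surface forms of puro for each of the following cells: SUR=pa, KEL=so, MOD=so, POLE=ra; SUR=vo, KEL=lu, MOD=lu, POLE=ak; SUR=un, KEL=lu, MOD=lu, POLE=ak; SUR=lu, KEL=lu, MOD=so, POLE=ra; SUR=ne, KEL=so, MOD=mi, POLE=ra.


cell SUR=pa, KEL=so, MOD=so, POLE=ra:
underlying: k-puro-ar-o-i
1. o -> e, u -> i / F C0 _: no change
2. 0 -> e / C _ C: inserts after position(s) 1: kepuroaroi
surface: kepuroaroi

cell SUR=vo, KEL=lu, MOD=lu, POLE=ak:
underlying: ed-puro-li-nef-ivu
1. o -> e, u -> i / F C0 _: fires at position(s) 4, 14: edpirolinefivi
2. 0 -> e / C _ C: inserts after position(s) 2: edepirolinefivi
surface: edepirolinefivi

cell SUR=un, KEL=lu, MOD=lu, POLE=ak:
underlying: ed-puro-li-er-ivu
1. o -> e, u -> i / F C0 _: fires at position(s) 4, 13: edpirolierivi
2. 0 -> e / C _ C: inserts after position(s) 2: edepirolierivi
surface: edepirolierivi

cell SUR=lu, KEL=lu, MOD=so, POLE=ra:
underlying: ed-puro-ar-afe-i
1. o -> e, u -> i / F C0 _: fires at position(s) 4: edpiroarafei
2. 0 -> e / C _ C: inserts after position(s) 2: edepiroarafei
surface: edepiroarafei

cell SUR=ne, KEL=so, MOD=mi, POLE=ra:
underlying: k-puro-is-tz-i
1. o -> e, u -> i / F C0 _: no change
2. 0 -> e / C _ C: inserts after position(s) 1, 7, 8: kepuroisetezi
surface: kepuroisetezi


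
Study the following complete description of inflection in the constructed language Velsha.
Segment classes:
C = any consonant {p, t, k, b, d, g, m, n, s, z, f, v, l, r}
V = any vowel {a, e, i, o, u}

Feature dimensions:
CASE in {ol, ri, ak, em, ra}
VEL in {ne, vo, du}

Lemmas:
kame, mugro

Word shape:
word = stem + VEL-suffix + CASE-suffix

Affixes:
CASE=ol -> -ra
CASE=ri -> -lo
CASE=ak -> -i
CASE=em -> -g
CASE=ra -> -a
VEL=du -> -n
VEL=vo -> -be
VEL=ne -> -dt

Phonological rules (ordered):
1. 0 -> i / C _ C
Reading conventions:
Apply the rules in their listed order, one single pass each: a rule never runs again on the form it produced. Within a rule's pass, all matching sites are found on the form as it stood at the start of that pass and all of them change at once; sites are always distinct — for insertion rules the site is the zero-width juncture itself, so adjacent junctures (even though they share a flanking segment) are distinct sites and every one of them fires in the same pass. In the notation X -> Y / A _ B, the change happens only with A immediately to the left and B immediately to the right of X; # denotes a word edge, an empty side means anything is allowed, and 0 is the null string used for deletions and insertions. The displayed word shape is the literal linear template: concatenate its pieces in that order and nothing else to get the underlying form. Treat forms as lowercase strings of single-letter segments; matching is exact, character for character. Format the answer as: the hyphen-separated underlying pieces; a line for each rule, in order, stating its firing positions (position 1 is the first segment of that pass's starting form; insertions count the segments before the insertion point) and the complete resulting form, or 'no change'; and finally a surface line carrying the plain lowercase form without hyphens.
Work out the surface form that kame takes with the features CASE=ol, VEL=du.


underlying: kame-n-ra
1. 0 -> i / C _ C: inserts after position(s) 5: kamenira
surface: kamenira


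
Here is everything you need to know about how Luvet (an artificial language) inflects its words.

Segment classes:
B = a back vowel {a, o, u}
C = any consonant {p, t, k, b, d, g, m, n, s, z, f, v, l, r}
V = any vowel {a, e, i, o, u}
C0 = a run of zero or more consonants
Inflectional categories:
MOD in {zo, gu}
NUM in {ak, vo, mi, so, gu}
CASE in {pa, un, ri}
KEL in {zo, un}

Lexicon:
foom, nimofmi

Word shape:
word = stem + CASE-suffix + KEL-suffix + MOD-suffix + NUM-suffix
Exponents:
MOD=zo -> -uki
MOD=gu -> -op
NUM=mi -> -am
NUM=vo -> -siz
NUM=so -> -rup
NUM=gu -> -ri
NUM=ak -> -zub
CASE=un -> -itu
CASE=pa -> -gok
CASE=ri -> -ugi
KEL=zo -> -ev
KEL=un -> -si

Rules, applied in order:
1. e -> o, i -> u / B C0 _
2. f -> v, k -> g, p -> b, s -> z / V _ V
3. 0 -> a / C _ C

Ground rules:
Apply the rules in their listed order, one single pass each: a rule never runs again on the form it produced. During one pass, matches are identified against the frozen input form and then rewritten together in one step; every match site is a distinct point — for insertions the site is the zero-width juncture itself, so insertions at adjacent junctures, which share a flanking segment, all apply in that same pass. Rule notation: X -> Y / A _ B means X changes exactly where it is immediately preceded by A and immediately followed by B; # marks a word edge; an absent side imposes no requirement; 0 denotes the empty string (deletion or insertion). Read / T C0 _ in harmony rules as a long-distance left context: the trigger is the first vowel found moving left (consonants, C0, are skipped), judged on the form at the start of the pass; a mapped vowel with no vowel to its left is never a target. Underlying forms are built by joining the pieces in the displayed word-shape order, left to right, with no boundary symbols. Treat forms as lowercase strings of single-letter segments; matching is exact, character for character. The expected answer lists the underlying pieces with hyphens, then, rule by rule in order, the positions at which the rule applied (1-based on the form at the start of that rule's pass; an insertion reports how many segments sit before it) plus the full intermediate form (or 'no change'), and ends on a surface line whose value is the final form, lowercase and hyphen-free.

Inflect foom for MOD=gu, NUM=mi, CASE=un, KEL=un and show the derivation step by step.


underlying: foom-itu-si-op-am
1. e -> o, i -> u / B C0 _: fires at position(s) 5, 9: foomutusuopam
2. f -> v, k -> g, p -> b, s -> z / V _ V: fires at position(s) 8, 11: foomutuzuobam
3. 0 -> a / C _ C: no change
surface: foomutuzuobam


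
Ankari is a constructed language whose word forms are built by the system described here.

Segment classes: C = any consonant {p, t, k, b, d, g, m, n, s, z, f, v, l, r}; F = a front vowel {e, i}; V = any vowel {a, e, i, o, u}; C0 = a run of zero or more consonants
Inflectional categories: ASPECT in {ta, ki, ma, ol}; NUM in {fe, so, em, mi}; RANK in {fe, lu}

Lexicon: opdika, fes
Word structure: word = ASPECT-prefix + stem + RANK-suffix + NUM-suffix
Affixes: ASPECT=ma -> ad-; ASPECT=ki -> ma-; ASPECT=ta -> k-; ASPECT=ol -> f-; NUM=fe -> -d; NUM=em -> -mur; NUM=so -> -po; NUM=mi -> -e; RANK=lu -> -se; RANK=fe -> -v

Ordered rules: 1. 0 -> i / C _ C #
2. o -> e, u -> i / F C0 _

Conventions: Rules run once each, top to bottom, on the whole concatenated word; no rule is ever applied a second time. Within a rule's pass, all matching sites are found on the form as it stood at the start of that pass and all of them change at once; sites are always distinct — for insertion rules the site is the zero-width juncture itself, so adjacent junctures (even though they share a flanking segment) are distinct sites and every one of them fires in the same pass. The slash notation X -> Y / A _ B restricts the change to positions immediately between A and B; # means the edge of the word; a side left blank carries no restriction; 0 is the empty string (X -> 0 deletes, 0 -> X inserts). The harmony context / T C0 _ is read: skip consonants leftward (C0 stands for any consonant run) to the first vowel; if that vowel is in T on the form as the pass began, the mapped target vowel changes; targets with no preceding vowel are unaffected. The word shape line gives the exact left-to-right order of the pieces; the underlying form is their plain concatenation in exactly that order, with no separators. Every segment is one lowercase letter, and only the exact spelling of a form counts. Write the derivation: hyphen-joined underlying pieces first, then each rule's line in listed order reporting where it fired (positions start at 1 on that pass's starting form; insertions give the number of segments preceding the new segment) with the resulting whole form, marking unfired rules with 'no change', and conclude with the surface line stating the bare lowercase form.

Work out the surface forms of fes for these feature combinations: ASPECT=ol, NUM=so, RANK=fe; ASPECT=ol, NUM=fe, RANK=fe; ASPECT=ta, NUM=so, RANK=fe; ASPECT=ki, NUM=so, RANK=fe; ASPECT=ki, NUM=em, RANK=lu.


cell ASPECT=ol, NUM=so, RANK=fe:
underlying: f-fes-v-po
1. 0 -> i / C _ C #: no change
2. o -> e, u -> i / F C0 _: fires at position(s) 7: ffesvpe
surface: ffesvpe

cell ASPECT=ol, NUM=fe, RANK=fe:
underlying: f-fes-v-d
1. 0 -> i / C _ C #: inserts after position(s) 5: ffesvid
2. o -> e, u -> i / F C0 _: no change
surface: ffesvid

cell ASPECT=ta, NUM=so, RANK=fe:
underlying: k-fes-v-po
1. 0 -> i / C _ C #: no change
2. o -> e, u -> i / F C0 _: fires at position(s) 7: kfesvpe
surface: kfesvpe

cell ASPECT=ki, NUM=so, RANK=fe:
underlying: ma-fes-v-po
1. 0 -> i / C _ C #: no change
2. o -> e, u -> i / F C0 _: fires at position(s) 8: mafesvpe
surface: mafesvpe

cell ASPECT=ki, NUM=em, RANK=lu:
underlying: ma-fes-se-mur
1. 0 -> i / C _ C #: no change
2. o -> e, u -> i / F C0 _: fires at position(s) 9: mafessemir
surface: mafessemir


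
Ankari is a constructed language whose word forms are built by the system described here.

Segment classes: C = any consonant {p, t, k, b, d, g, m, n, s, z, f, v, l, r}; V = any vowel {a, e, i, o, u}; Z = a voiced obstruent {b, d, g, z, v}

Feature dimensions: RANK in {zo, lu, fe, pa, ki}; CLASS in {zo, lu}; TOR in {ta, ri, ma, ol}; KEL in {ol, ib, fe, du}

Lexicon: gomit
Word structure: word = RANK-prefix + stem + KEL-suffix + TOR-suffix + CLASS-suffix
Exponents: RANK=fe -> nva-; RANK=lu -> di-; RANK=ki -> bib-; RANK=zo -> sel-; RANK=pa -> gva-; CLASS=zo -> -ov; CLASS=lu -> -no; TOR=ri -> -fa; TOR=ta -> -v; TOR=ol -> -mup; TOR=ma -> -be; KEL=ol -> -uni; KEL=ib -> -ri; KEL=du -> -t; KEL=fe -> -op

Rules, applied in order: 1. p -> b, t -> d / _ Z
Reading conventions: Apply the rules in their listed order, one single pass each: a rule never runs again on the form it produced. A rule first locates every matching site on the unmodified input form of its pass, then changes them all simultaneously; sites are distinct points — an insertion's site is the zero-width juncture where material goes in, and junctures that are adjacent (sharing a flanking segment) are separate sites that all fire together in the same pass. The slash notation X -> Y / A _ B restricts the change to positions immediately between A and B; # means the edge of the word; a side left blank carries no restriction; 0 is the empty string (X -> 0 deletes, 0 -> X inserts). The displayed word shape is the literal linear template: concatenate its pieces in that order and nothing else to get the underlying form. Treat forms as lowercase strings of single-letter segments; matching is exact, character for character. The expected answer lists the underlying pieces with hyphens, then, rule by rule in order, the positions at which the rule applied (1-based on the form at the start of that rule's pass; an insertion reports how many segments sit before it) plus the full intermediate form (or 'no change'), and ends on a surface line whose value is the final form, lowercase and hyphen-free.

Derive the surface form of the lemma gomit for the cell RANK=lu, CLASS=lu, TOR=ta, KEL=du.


underlying: di-gomit-t-v-no
1. p -> b, t -> d / _ Z: fires at position(s) 8: digomitdvno
surface: digomitdvno


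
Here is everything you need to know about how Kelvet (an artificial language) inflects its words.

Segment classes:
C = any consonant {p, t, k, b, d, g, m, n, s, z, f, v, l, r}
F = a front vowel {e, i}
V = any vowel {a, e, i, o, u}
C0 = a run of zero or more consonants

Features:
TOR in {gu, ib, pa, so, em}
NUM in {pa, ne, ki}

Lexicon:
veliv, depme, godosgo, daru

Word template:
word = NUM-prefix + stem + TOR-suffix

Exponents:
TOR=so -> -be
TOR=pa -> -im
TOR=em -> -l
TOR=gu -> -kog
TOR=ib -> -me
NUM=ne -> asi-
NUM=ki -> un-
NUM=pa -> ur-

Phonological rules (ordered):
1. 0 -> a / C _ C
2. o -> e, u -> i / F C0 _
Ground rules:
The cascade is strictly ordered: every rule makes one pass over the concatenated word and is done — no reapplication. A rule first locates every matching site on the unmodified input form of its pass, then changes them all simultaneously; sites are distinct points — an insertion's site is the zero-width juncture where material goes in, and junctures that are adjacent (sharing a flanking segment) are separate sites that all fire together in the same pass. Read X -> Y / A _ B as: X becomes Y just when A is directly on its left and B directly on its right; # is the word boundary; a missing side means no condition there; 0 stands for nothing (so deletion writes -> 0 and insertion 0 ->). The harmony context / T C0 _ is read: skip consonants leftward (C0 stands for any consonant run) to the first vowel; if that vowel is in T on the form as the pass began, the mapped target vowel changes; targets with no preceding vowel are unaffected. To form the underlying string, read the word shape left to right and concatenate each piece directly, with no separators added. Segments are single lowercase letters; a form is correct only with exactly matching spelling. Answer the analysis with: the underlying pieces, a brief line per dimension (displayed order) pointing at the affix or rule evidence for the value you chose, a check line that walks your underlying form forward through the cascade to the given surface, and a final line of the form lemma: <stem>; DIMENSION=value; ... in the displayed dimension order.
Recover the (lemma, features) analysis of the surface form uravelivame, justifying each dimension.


underlying: ur-veliv-me
TOR=ib - signalled by the affix -me
NUM=pa - signalled by the affix ur-
check: urvelivme -> uravelivame -> uravelivame
lemma: veliv; TOR=ib; NUM=pa
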